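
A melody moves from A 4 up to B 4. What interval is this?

major second

A to B spans two letter names (A-B): a second.
Counting semitones, A4→B4 is 2, which is the major second.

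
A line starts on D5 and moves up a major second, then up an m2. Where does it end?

F5

D5 up a major second → E5 (2 semitones).
A minor second up from E5 is F5.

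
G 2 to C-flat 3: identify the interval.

G to C spans four letter names (G-A-B-C), so the interval is some kind of fourth.
A perfect fourth would be 5 semitones; G2 to Cb3 is 4, one semitone narrower, so the interval is diminished.

diminished fourth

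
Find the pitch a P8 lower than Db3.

Db2

For an octave the letter name doesn't change: still D, an octave down.
A perfect octave is 12 semitones; 12 semitones down from Db3 gives Db2.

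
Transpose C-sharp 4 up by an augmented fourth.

Counting four letter names up from C lands on F.
Moving 6 semitones up from C#4 (the size of an augmented fourth) reaches F##4.

F-double-sharp 4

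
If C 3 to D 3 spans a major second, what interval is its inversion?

Interval numbers invert to sum to nine: 2 + 7 = 9, so a second inverts to a seventh.
Quality inverts too: major becomes minor. That makes the inversion a minor seventh.

m7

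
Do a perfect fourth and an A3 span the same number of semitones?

Both span 5 semitones: a perfect fourth and an augmented third are the same chromatic distance.

Yes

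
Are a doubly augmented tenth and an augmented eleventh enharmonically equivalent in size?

A doubly augmented tenth spans 18 semitones, and an augmented eleventh also spans 18 semitones — they're enharmonic.

Yes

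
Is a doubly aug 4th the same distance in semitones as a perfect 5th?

A doubly augmented fourth spans 7 semitones, and a perfect fifth also spans 7 semitones — they're enharmonic.

Yes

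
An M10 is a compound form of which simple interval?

major third

Each octave removed subtracts seven from the number: 10 − 7 = 3.
Quality carries through unchanged, so the simple form is a major third.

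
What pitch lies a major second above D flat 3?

E flat 3

Two letter names up from D: E.
A major second spans 2 semitones, so from Db3 the target pitch is Eb3.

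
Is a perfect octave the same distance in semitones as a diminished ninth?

A perfect octave spans 12 semitones, and a diminished ninth also spans 12 semitones — they're enharmonic.

Yes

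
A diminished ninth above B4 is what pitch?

Two letters up from B (plus an octave) reaches C.
Moving 12 semitones up from B4 (the size of a diminished ninth) reaches Cb6.

Cb6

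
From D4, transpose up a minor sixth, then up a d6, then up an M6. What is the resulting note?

Ebb6

Up a minor sixth from D4: Bb4 (8 semitones up).
Up a diminished sixth from Bb4: Gbb5 (7 semitones up).
A major sixth up from Gbb5 is Ebb6.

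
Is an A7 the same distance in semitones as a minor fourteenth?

12 semitones (augmented seventh) vs 22 semitones (minor fourteenth): not equal.

No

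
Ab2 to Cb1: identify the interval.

Descending from Ab2 to Cb1 is the same interval as ascending Cb1 to Ab2.
C to A spans six letter names (C-D-E-F-G-A), plus an octave: a thirteenth.
The major thirteenth spans 21 semitones, and Cb1 to Ab2 is exactly 21 semitones — so this is a major thirteenth.
(Equivalently, a compound major sixth: a major sixth plus an octave.)

M13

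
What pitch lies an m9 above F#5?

G6

The ninth's letter: F up two letter names plus an octave → G.
A minor ninth is 13 semitones; 13 semitones up from F#5 gives G6.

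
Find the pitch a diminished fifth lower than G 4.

Counting five letter names down from G lands on C.
Moving 6 semitones down from G4 (the size of a diminished fifth) reaches C#4.

C sharp 4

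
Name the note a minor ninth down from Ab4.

Two letters down from A (plus an octave) reaches G.
A minor ninth spans 13 semitones, so from Ab4 the target pitch is G3.

G3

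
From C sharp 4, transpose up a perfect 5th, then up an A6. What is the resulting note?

C#4 up a perfect fifth → G#4 (7 semitones).
An augmented sixth up from G#4 is E##5.

E double-sharp 5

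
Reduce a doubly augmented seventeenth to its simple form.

Take out 2 octaves (14 from the number): 17 − 14 = 3.
So a doubly augmented seventeenth is 2 octaves plus a doubly augmented third. The quality is unchanged.

doubly augmented third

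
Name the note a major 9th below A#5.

The ninth's letter: A down two letter names plus an octave → G.
A major ninth spans 14 semitones, so from A#5 the target pitch is G#4.

G#4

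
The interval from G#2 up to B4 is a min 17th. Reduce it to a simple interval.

Take out 2 octaves (14 from the number): 17 − 14 = 3.
So a minor seventeenth is 2 octaves plus a minor third. The quality is unchanged.

m3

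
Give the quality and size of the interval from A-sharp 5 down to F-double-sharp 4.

Descending from A#5 to F##4 is the same interval as ascending F##4 to A#5.
F to A spans three letter names (F-G-A), plus an octave — that makes it a tenth of some quality.
F##4 to A#5 is 15 semitones, a half step short of the major tenth (16), so this is minor.
(Equivalently, a compound minor third: a minor third plus an octave.)

minor tenth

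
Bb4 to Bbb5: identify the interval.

diminished octave

B to B is the same letter name, plus an octave — that makes it an octave of some quality.
The perfect octave is 12 semitones; here we have 11, one semitone narrower: diminished.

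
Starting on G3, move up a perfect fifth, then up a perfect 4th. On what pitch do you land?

G4

Up a perfect fifth from G3: D4 (7 semitones up).
Up a perfect fourth from D4: G4 (5 semitones up).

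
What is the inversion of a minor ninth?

First reduce the compound minor ninth to its simple form, a minor second.
Interval numbers invert to sum to nine: 2 + 7 = 9, so a second inverts to a seventh.
And minor becomes major under inversion, so we get a major seventh.

M7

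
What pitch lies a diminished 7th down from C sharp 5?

D double-sharp 4

The seventh takes the letter from C down to D.
A diminished seventh is 9 semitones; 9 semitones down from C#5 gives D##4.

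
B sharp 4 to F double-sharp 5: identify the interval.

B to F spans five letter names (B-C-D-E-F) — that makes it a fifth of some quality.
The perfect fifth spans 7 semitones, and B#4 to F##5 is exactly 7 semitones — so this is a perfect fifth.

perfect fifth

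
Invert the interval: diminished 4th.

The rule of nine gives the new number: 9 − 4 = 5, so a fourth becomes a fifth.
And diminished becomes augmented under inversion, so we get an augmented fifth.

augmented 5th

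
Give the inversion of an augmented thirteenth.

diminished 3rd

First reduce the compound augmented thirteenth to its simple form, an augmented sixth.
Interval numbers invert to sum to nine: 6 + 3 = 9, so a sixth inverts to a third.
And augmented becomes diminished under inversion, so we get a diminished third.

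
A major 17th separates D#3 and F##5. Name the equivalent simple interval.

major third

Take out 2 octaves (14 from the number): 17 − 14 = 3.
Quality carries through unchanged, so the simple form is a major third.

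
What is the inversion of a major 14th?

First reduce the compound major fourteenth to its simple form, a major seventh.
Interval numbers invert to sum to nine: 7 + 2 = 9, so a seventh inverts to a second.
The quality also flips — major becomes minor — giving a minor second.

minor second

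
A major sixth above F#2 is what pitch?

D#3

The sixth takes the letter from F up to D.
Moving 9 semitones up from F#2 (the size of a major sixth) reaches D#3.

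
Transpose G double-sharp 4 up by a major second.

Two letter names up from G: A.
A major second spans 2 semitones, so from G##4 the target pitch is A##4.

A double-sharp 4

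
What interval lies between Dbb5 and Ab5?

augmented fifth

D to A spans five letter names (D-E-F-G-A), so the interval is some kind of fifth.
Dbb5 to Ab5 spans 8 semitones — one semitone wider than the perfect fifth (7) — giving an augmented fifth.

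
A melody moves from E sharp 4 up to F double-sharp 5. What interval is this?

M9

E to F spans two letter names (E-F), plus an octave: a ninth.
Counting semitones, E#4→F##5 is 14, which is the major ninth.
(Equivalently, a compound major second: a major second plus an octave.)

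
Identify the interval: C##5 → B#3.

Descending from C##5 to B#3 is the same interval as ascending B#3 to C##5.
B to C spans two letter names (B-C), plus an octave, so the interval is some kind of ninth.
B#3 to C##5 is 14 semitones, matching the major ninth exactly, so the quality is major.
(Equivalently, a compound major second: a major second plus an octave.)

M9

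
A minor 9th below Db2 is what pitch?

C1

Counting two letter names plus an octave down from D lands on C.
A minor ninth spans 13 semitones, so from Db2 the target pitch is C1.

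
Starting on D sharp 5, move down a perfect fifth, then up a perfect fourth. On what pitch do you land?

A perfect fifth down from D#5 is G#4.
A perfect fourth up from G#4 is C#5.

C sharp 5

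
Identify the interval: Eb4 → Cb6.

E to C spans six letter names (E-F-G-A-B-C), plus an octave, so the interval is some kind of thirteenth.
Eb4 to Cb6 is 20 semitones, a half step short of the major thirteenth (21), so this is minor.
(Equivalently, a compound minor sixth: a minor sixth plus an octave.)

minor thirteenth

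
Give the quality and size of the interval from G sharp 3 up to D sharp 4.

perfect 5th

G to D spans five letter names (G-A-B-C-D) — that makes it a fifth of some quality.
G#3 to D#4 is 7 semitones, matching the perfect fifth exactly, so the quality is perfect.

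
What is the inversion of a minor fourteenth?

First reduce the compound minor fourteenth to its simple form, a minor seventh.
Inverted interval numbers add to nine, so a seventh pairs with a second (7 + 2 = 9).
The quality also flips — minor becomes major — giving a major second.

major 2nd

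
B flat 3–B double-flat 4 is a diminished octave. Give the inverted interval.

augmented unison

Interval numbers invert to sum to nine: 8 + 1 = 9, so an octave inverts to a unison.
Quality inverts too: diminished becomes augmented. That makes the inversion an augmented unison.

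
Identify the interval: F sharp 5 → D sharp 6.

F to D spans six letter names (F-G-A-B-C-D): a sixth.
The major sixth spans 9 semitones, and F#5 to D#6 is exactly 9 semitones — so this is a major sixth.

major 6th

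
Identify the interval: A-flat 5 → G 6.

major seventh

A to G spans seven letter names (A-B-C-D-E-F-G): a seventh.
Counting semitones, Ab5→G6 is 11, which is the major seventh.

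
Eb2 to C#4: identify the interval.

E to C spans six letter names (E-F-G-A-B-C), plus an octave — that makes it a thirteenth of some quality.
A major thirteenth would be 21 semitones; Eb2 to C#4 is 22, one semitone wider, so the interval is augmented.
(Equivalently, a compound augmented sixth: an augmented sixth plus an octave.)

augmented 13th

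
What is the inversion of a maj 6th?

m3

Inverted interval numbers add to nine, so a sixth pairs with a third (6 + 3 = 9).
And major becomes minor under inversion, so we get a minor third.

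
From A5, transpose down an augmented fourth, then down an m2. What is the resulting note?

D5

Down an augmented fourth from A5: Eb5 (6 semitones down).
A minor second down from Eb5 is D5.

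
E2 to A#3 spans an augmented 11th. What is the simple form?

Take out an octave (7 from the number): 11 − 7 = 4.
So an augmented eleventh is an octave plus an augmented fourth. The quality is unchanged.

augmented fourth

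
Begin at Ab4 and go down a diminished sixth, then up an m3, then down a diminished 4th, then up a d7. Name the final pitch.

Down a diminished sixth from Ab4: C#4 (7 semitones down).
C#4 up a minor third → E4 (3 semitones).
E4 down a diminished fourth → B#3 (4 semitones).
A diminished seventh up from B#3 is A4.

A4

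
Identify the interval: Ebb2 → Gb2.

major third

E to G spans three letter names (E-F-G): a third.
The major third spans 4 semitones, and Ebb2 to Gb2 is exactly 4 semitones — so this is a major third.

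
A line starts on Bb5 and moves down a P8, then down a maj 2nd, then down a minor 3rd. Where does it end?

F4

Bb5 down a perfect octave → Bb4 (12 semitones).
A major second down from Bb4 is Ab4.
Down a minor third from Ab4: F4 (3 semitones down).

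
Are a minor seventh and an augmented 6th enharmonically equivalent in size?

A minor seventh = 10 semitones = an augmented sixth; enharmonically equal.

Yes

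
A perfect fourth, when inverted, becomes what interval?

perfect 5th

Inverted interval numbers add to nine, so a fourth pairs with a fifth (4 + 5 = 9).
The quality also flips — perfect stays perfect — giving a perfect fifth.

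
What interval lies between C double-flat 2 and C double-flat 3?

C to C is the same letter name, plus an octave, so the interval is some kind of octave.
Counting semitones, Cbb2→Cbb3 is 12, which is the perfect octave.

perfect 8th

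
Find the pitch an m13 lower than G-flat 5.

B-flat 3

The thirteenth's letter: G down six letter names plus an octave → B.
A minor thirteenth spans 20 semitones, so from Gb5 the target pitch is Bb3.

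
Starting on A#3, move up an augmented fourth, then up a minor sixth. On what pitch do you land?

An augmented fourth up from A#3 is D##4.
A minor sixth up from D##4 is B#4.

B#4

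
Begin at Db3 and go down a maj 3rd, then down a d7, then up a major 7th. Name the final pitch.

Down a major third from Db3: Bbb2 (4 semitones down).
Bbb2 down a diminished seventh → C2 (9 semitones).
C2 up a major seventh → B2 (11 semitones).

B2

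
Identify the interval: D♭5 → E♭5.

D to E spans two letter names (D-E): a second.
Counting semitones, Db5→Eb5 is 2, which is the major second.

M2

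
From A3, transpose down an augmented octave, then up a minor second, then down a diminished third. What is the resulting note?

G2

Down an augmented octave from A3: Ab2 (13 semitones down).
Ab2 up a minor second → Bbb2 (1 semitone).
Down a diminished third from Bbb2: G2 (2 semitones down).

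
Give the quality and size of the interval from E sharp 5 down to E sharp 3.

Descending from E#5 to E#3 is the same interval as ascending E#3 to E#5.
E to E is the same letter name, plus 2 octaves, so the interval is some kind of fifteenth.
Counting semitones, E#3→E#5 is 24, which is the perfect fifteenth.
(Equivalently, a compound perfect octave: a perfect octave plus an octave.)

P15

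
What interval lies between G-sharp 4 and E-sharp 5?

major 6th

G to E spans six letter names (G-A-B-C-D-E): a sixth.
G#4 to E#5 is 9 semitones, matching the major sixth exactly, so the quality is major.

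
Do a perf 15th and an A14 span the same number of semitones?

A perfect fifteenth = 24 semitones = an augmented fourteenth; enharmonically equal.

Yes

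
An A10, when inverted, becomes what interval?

d6

First reduce the compound augmented tenth to its simple form, an augmented third.
Inverted interval numbers add to nine, so a third pairs with a sixth (3 + 6 = 9).
Quality inverts too: augmented becomes diminished. That makes the inversion a diminished sixth.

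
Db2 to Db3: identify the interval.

D to D is the same letter name, plus an octave: an octave.
Counting semitones, Db2→Db3 is 12, which is the perfect octave.

perfect octave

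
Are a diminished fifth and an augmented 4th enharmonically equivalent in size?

Yes

Both span 6 semitones: a diminished fifth and an augmented fourth are the same chromatic distance.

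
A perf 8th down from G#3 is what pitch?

G#2

For an octave the letter name doesn't change: still G, an octave down.
A perfect octave spans 12 semitones, so from G#3 the target pitch is G#2.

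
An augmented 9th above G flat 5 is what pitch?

A 6

Counting two letter names plus an octave up from G lands on A.
An augmented ninth spans 15 semitones, so from Gb5 the target pitch is A6.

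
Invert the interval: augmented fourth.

Interval numbers invert to sum to nine: 4 + 5 = 9, so a fourth inverts to a fifth.
And augmented becomes diminished under inversion, so we get a diminished fifth.

d5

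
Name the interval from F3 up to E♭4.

minor seventh

F to E spans seven letter names (F-G-A-B-C-D-E): a seventh.
A major seventh would be 11 semitones, but F3 to Eb4 is 10 — one semitone narrower, making it a minor seventh.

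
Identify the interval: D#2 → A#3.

perfect twelfth

D to A spans five letter names (D-E-F-G-A), plus an octave — that makes it a twelfth of some quality.
The perfect twelfth spans 19 semitones, and D#2 to A#3 is exactly 19 semitones — so this is a perfect twelfth.
(Equivalently, a compound perfect fifth: a perfect fifth plus an octave.)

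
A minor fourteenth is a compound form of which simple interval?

minor seventh

Each octave removed subtracts seven from the number: 14 − 7 = 7.
So a minor fourteenth is an octave plus a minor seventh. The quality is unchanged.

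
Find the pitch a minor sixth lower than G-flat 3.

B-flat 2

Counting six letter names down from G lands on B.
A minor sixth is 8 semitones; 8 semitones down from Gb3 gives Bb2.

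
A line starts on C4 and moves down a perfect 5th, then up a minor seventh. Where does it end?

Eb4

C4 down a perfect fifth → F3 (7 semitones).
F3 up a minor seventh → Eb4 (10 semitones).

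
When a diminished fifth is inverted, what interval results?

Inverted interval numbers add to nine, so a fifth pairs with a fourth (5 + 4 = 9).
And diminished becomes augmented under inversion, so we get an augmented fourth.

augmented 4th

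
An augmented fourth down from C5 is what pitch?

Gb4

Counting four letter names down from C lands on G.
An augmented fourth spans 6 semitones, so from C5 the target pitch is Gb4.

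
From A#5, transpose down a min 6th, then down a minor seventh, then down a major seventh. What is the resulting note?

E#3

A minor sixth down from A#5 is C##5.
C##5 down a minor seventh → D##4 (10 semitones).
Down a major seventh from D##4: E#3 (11 semitones down).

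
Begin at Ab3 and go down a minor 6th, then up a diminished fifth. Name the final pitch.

Down a minor sixth from Ab3: C3 (8 semitones down).
Up a diminished fifth from C3: Gb3 (6 semitones up).

Gb3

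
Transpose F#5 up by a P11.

B6

Four letters up from F (plus an octave) reaches B.
A perfect eleventh spans 17 semitones, so from F#5 the target pitch is B6.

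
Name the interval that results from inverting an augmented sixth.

diminished third

Inverted interval numbers add to nine, so a sixth pairs with a third (6 + 3 = 9).
Quality inverts too: augmented becomes diminished. That makes the inversion a diminished third.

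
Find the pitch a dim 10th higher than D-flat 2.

F-double-flat 3

Counting three letter names plus an octave up from D lands on F.
Moving 14 semitones up from Db2 (the size of a diminished tenth) reaches Fbb3.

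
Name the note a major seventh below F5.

Counting seven letter names down from F lands on G.
A major seventh spans 11 semitones, so from F5 the target pitch is Gb4.

Gb4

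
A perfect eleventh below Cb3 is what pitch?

Gb1

Four letters down from C (plus an octave) reaches G.
Moving 17 semitones down from Cb3 (the size of a perfect eleventh) reaches Gb1.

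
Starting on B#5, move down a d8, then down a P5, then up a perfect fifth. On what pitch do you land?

B##4

B#5 down a diminished octave → B##4 (11 semitones).
A perfect fifth down from B##4 is E##4.
E##4 up a perfect fifth → B##4 (7 semitones).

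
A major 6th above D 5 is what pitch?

Counting six letter names up from D lands on B.
Moving 9 semitones up from D5 (the size of a major sixth) reaches B5.

B 5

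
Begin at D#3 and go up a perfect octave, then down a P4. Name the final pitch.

A#3

D#3 up a perfect octave → D#4 (12 semitones).
D#4 down a perfect fourth → A#3 (5 semitones).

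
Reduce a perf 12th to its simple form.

Each octave removed subtracts seven from the number: 12 − 7 = 5.
That makes a perfect twelfth a compound perfect fifth — an octave plus a perfect fifth.

perfect 5th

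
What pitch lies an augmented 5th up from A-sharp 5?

The fifth takes the letter from A up to E.
An augmented fifth is 8 semitones; 8 semitones up from A#5 gives E##6.

E-double-sharp 6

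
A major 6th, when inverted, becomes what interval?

minor third

Interval numbers invert to sum to nine: 6 + 3 = 9, so a sixth inverts to a third.
Quality inverts too: major becomes minor. That makes the inversion a minor third.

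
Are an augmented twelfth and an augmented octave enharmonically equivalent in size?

An augmented twelfth spans 20 semitones; an augmented octave spans 13 semitones. They differ by 7.

No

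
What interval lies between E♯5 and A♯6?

perfect eleventh

E to A spans four letter names (E-F-G-A), plus an octave, so the interval is some kind of eleventh.
The perfect eleventh spans 17 semitones, and E#5 to A#6 is exactly 17 semitones — so this is a perfect eleventh.
(Equivalently, a compound perfect fourth: a perfect fourth plus an octave.)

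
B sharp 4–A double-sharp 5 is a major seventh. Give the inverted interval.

The rule of nine gives the new number: 9 − 7 = 2, so a seventh becomes a second.
And major becomes minor under inversion, so we get a minor second.

minor 2nd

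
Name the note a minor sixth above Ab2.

Six letter names up from A: F.
A minor sixth spans 8 semitones, so from Ab2 the target pitch is Fb3.

Fb3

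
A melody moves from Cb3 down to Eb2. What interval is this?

m6

Descending from Cb3 to Eb2 is the same interval as ascending Eb2 to Cb3.
E to C spans six letter names (E-F-G-A-B-C) — that makes it a sixth of some quality.
Eb2 to Cb3 is 8 semitones, a half step short of the major sixth (9), so this is minor.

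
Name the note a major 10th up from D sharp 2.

Three letters up from D (plus an octave) reaches F.
A major tenth spans 16 semitones, so from D#2 the target pitch is F##3.

F double-sharp 3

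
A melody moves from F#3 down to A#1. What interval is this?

Descending from F#3 to A#1 is the same interval as ascending A#1 to F#3.
A to F spans six letter names (A-B-C-D-E-F), plus an octave, so the interval is some kind of thirteenth.
At 20 semitones, A#1→F#3 falls one short of a major thirteenth: minor.
(Equivalently, a compound minor sixth: a minor sixth plus an octave.)

m13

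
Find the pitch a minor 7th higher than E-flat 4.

The seventh takes the letter from E up to D.
A minor seventh spans 10 semitones, so from Eb4 the target pitch is Db5.

D-flat 5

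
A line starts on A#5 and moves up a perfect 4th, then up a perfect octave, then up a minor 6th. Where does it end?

A#5 up a perfect fourth → D#6 (5 semitones).
A perfect octave up from D#6 is D#7.
D#7 up a minor sixth → B7 (8 semitones).

B7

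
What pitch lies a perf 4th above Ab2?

Db3

Four letter names up from A: D.
A perfect fourth spans 5 semitones, so from Ab2 the target pitch is Db3.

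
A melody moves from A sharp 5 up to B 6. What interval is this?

minor ninth

A to B spans two letter names (A-B), plus an octave: a ninth.
A#5 to B6 is 13 semitones, a half step short of the major ninth (14), so this is minor.
(Equivalently, a compound minor second: a minor second plus an octave.)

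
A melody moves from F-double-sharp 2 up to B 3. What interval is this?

F to B spans four letter names (F-G-A-B), plus an octave: an eleventh.
A perfect eleventh would be 17 semitones; F##2 to B3 is 16, one semitone narrower, so the interval is diminished.
(Equivalently, a compound diminished fourth: a diminished fourth plus an octave.)

d11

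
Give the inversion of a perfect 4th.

perfect fifth

The rule of nine gives the new number: 9 − 4 = 5, so a fourth becomes a fifth.
Quality inverts too: perfect stays perfect. That makes the inversion a perfect fifth.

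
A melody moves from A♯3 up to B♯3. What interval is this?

A to B spans two letter names (A-B) — that makes it a second of some quality.
A#3 to B#3 is 2 semitones, matching the major second exactly, so the quality is major.

major 2nd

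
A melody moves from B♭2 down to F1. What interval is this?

Descending from Bb2 to F1 is the same interval as ascending F1 to Bb2.
F to B spans four letter names (F-G-A-B), plus an octave — that makes it an eleventh of some quality.
Counting semitones, F1→Bb2 is 17, which is the perfect eleventh.
(Equivalently, a compound perfect fourth: a perfect fourth plus an octave.)

P11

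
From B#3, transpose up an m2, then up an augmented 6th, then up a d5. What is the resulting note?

Up a minor second from B#3: C#4 (1 semitone up).
C#4 up an augmented sixth → A##4 (10 semitones).
A##4 up a diminished fifth → E#5 (6 semitones).

E#5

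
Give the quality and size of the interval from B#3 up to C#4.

minor second

B to C spans two letter names (B-C): a second.
B#3 to C#4 is 1 semitone, a half step short of the major second (2), so this is minor.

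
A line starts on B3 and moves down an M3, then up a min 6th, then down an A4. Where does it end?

Bbb3

A major third down from B3 is G3.
G3 up a minor sixth → Eb4 (8 semitones).
Eb4 down an augmented fourth → Bbb3 (6 semitones).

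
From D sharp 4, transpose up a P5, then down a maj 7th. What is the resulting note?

B 3

D#4 up a perfect fifth → A#4 (7 semitones).
A major seventh down from A#4 is B3.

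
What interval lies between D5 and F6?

D to F spans three letter names (D-E-F), plus an octave — that makes it a tenth of some quality.
D5 to F6 is 15 semitones, a half step short of the major tenth (16), so this is minor.
(Equivalently, a compound minor third: a minor third plus an octave.)

m10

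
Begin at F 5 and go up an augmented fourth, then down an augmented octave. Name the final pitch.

An augmented fourth up from F5 is B5.
B5 down an augmented octave → Bb4 (13 semitones).

B flat 4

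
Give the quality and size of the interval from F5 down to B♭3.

Descending from F5 to Bb3 is the same interval as ascending Bb3 to F5.
B to F spans five letter names (B-C-D-E-F), plus an octave: a twelfth.
Counting semitones, Bb3→F5 is 19, which is the perfect twelfth.
(Equivalently, a compound perfect fifth: a perfect fifth plus an octave.)

perfect twelfth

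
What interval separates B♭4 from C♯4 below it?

Descending from Bb4 to C#4 is the same interval as ascending C#4 to Bb4.
C to B spans seven letter names (C-D-E-F-G-A-B): a seventh.
C#4 to Bb4 spans 9 semitones — two semitones narrower than the major seventh (11) — giving a diminished seventh.

diminished seventh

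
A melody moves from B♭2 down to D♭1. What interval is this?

M13

Descending from Bb2 to Db1 is the same interval as ascending Db1 to Bb2.
D to B spans six letter names (D-E-F-G-A-B), plus an octave — that makes it a thirteenth of some quality.
Db1 to Bb2 is 21 semitones, matching the major thirteenth exactly, so the quality is major.
(Equivalently, a compound major sixth: a major sixth plus an octave.)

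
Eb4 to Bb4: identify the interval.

perfect 5th

E to B spans five letter names (E-F-G-A-B): a fifth.
Counting semitones, Eb4→Bb4 is 7, which is the perfect fifth.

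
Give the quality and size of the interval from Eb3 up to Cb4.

E to C spans six letter names (E-F-G-A-B-C) — that makes it a sixth of some quality.
Eb3 to Cb4 is 8 semitones, a half step short of the major sixth (9), so this is minor.

minor 6th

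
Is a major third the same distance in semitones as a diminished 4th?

Both span 4 semitones: a major third and a diminished fourth are the same chromatic distance.

Yes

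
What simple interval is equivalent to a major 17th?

M3

Take out 2 octaves (14 from the number): 17 − 14 = 3.
That makes a major seventeenth a compound major third — 2 octaves plus a major third.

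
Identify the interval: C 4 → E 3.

Descending from C4 to E3 is the same interval as ascending E3 to C4.
E to C spans six letter names (E-F-G-A-B-C) — that makes it a sixth of some quality.
A major sixth would be 9 semitones, but E3 to C4 is 8 — one semitone narrower, making it a minor sixth.

minor 6th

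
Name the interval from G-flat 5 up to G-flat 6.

G to G is the same letter name, plus an octave — that makes it an octave of some quality.
The perfect octave spans 12 semitones, and Gb5 to Gb6 is exactly 12 semitones — so this is a perfect octave.

perfect octave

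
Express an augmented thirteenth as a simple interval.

augmented 6th

Each octave removed subtracts seven from the number: 13 − 7 = 6.
So an augmented thirteenth is an octave plus an augmented sixth. The quality is unchanged.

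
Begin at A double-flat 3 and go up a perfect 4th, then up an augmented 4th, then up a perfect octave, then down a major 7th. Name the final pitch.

A double-flat 4

Up a perfect fourth from Abb3: Dbb4 (5 semitones up).
Up an augmented fourth from Dbb4: Gb4 (6 semitones up).
Up a perfect octave from Gb4: Gb5 (12 semitones up).
Down a major seventh from Gb5: Abb4 (11 semitones down).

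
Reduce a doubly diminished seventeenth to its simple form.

doubly diminished third

Take out 2 octaves (14 from the number): 17 − 14 = 3.
Quality carries through unchanged, so the simple form is a doubly diminished third.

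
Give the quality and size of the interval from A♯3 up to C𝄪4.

A to C spans three letter names (A-B-C) — that makes it a third of some quality.
The major third spans 4 semitones, and A#3 to C##4 is exactly 4 semitones — so this is a major third.

M3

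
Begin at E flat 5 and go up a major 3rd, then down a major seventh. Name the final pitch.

A flat 4

Eb5 up a major third → G5 (4 semitones).
Down a major seventh from G5: Ab4 (11 semitones down).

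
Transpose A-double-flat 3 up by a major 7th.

Seven letter names up from A: G.
A major seventh spans 11 semitones, so from Abb3 the target pitch is Gb4.

G-flat 4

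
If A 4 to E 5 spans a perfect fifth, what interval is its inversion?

Interval numbers invert to sum to nine: 5 + 4 = 9, so a fifth inverts to a fourth.
The quality also flips — perfect stays perfect — giving a perfect fourth.

perfect fourth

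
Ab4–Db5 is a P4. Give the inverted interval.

The rule of nine gives the new number: 9 − 4 = 5, so a fourth becomes a fifth.
The quality also flips — perfect stays perfect — giving a perfect fifth.

perfect fifth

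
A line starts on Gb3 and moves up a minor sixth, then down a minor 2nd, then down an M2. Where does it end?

Gb3 up a minor sixth → Ebb4 (8 semitones).
A minor second down from Ebb4 is Db4.
A major second down from Db4 is Cb4.

Cb4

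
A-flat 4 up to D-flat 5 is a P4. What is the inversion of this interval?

The rule of nine gives the new number: 9 − 4 = 5, so a fourth becomes a fifth.
And perfect stays perfect under inversion, so we get a perfect fifth.

perfect 5th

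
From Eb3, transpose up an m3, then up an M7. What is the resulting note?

Up a minor third from Eb3: Gb3 (3 semitones up).
Up a major seventh from Gb3: F4 (11 semitones up).

F4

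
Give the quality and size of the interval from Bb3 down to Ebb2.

augmented twelfth

Descending from Bb3 to Ebb2 is the same interval as ascending Ebb2 to Bb3.
E to B spans five letter names (E-F-G-A-B), plus an octave: a twelfth.
A perfect twelfth would be 19 semitones; Ebb2 to Bb3 is 20, one semitone wider, so the interval is augmented.
(Equivalently, a compound augmented fifth: an augmented fifth plus an octave.)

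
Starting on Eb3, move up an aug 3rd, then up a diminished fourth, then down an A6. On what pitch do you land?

Ebb3

Eb3 up an augmented third → G#3 (5 semitones).
A diminished fourth up from G#3 is C4.
An augmented sixth down from C4 is Ebb3.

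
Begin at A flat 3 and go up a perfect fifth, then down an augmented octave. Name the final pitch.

E double-flat 3

Ab3 up a perfect fifth → Eb4 (7 semitones).
Eb4 down an augmented octave → Ebb3 (13 semitones).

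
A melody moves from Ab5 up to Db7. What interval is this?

perfect 11th

A to D spans four letter names (A-B-C-D), plus an octave, so the interval is some kind of eleventh.
Ab5 to Db7 is 17 semitones, matching the perfect eleventh exactly, so the quality is perfect.
(Equivalently, a compound perfect fourth: a perfect fourth plus an octave.)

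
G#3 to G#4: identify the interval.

G to G is the same letter name, plus an octave: an octave.
The perfect octave spans 12 semitones, and G#3 to G#4 is exactly 12 semitones — so this is a perfect octave.

perfect octave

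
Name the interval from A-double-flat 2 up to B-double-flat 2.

A to B spans two letter names (A-B), so the interval is some kind of second.
Counting semitones, Abb2→Bbb2 is 2, which is the major second.

major second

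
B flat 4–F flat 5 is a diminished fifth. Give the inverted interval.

augmented fourth

Inverted interval numbers add to nine, so a fifth pairs with a fourth (5 + 4 = 9).
The quality also flips — diminished becomes augmented — giving an augmented fourth.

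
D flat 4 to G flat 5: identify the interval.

perfect eleventh

D to G spans four letter names (D-E-F-G), plus an octave — that makes it an eleventh of some quality.
The perfect eleventh spans 17 semitones, and Db4 to Gb5 is exactly 17 semitones — so this is a perfect eleventh.
(Equivalently, a compound perfect fourth: a perfect fourth plus an octave.)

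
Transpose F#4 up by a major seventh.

E#5

Seven letter names up from F: E.
A major seventh spans 11 semitones, so from F#4 the target pitch is E#5.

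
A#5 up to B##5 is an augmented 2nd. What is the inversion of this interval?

diminished seventh

The rule of nine gives the new number: 9 − 2 = 7, so a second becomes a seventh.
The quality also flips — augmented becomes diminished — giving a diminished seventh.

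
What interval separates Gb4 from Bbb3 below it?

major sixth

Descending from Gb4 to Bbb3 is the same interval as ascending Bbb3 to Gb4.
B to G spans six letter names (B-C-D-E-F-G), so the interval is some kind of sixth.
The major sixth spans 9 semitones, and Bbb3 to Gb4 is exactly 9 semitones — so this is a major sixth.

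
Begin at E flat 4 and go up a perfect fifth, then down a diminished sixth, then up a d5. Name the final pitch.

Up a perfect fifth from Eb4: Bb4 (7 semitones up).
Bb4 down a diminished sixth → D#4 (7 semitones).
Up a diminished fifth from D#4: A4 (6 semitones up).

A 4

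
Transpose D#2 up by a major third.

Counting three letter names up from D lands on F.
A major third spans 4 semitones, so from D#2 the target pitch is F##2.

F##2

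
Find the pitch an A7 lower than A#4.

Bb3

Seven letter names down from A: B.
An augmented seventh is 12 semitones; 12 semitones down from A#4 gives Bb3.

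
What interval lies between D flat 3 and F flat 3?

minor 3rd

D to F spans three letter names (D-E-F), so the interval is some kind of third.
At 3 semitones, Db3→Fb3 falls one short of a major third: minor.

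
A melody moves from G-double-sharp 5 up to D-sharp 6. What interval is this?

G to D spans five letter names (G-A-B-C-D), so the interval is some kind of fifth.
G##5 to D#6 spans 6 semitones — one semitone narrower than the perfect fifth (7) — giving a diminished fifth.

diminished 5th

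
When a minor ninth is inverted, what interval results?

First reduce the compound minor ninth to its simple form, a minor second.
Inverted interval numbers add to nine, so a second pairs with a seventh (2 + 7 = 9).
Quality inverts too: minor becomes major. That makes the inversion a major seventh.

major 7th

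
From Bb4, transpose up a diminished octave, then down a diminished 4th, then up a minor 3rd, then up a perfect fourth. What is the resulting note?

Db6

Up a diminished octave from Bb4: Bbb5 (11 semitones up).
Bbb5 down a diminished fourth → F5 (4 semitones).
Up a minor third from F5: Ab5 (3 semitones up).
Ab5 up a perfect fourth → Db6 (5 semitones).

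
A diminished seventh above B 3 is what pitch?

Counting seven letter names up from B lands on A.
Moving 9 semitones up from B3 (the size of a diminished seventh) reaches Ab4.

A flat 4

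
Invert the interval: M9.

First reduce the compound major ninth to its simple form, a major second.
Inverted interval numbers add to nine, so a second pairs with a seventh (2 + 7 = 9).
Quality inverts too: major becomes minor. That makes the inversion a minor seventh.

m7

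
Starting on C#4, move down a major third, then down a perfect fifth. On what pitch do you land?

D3

C#4 down a major third → A3 (4 semitones).
A perfect fifth down from A3 is D3.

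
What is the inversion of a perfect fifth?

Inverted interval numbers add to nine, so a fifth pairs with a fourth (5 + 4 = 9).
And perfect stays perfect under inversion, so we get a perfect fourth.

perfect fourth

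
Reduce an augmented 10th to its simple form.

Take out an octave (7 from the number): 10 − 7 = 3.
That makes an augmented tenth a compound augmented third — an octave plus an augmented third.

augmented third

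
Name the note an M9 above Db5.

Two letters up from D (plus an octave) reaches E.
A major ninth is 14 semitones; 14 semitones up from Db5 gives Eb6.

Eb6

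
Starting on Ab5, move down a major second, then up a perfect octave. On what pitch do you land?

Gb6

Ab5 down a major second → Gb5 (2 semitones).
Gb5 up a perfect octave → Gb6 (12 semitones).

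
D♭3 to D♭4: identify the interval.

D to D is the same letter name, plus an octave: an octave.
The perfect octave spans 12 semitones, and Db3 to Db4 is exactly 12 semitones — so this is a perfect octave.

perfect octave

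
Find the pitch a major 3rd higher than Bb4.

D5

The third takes the letter from B up to D.
Moving 4 semitones up from Bb4 (the size of a major third) reaches D5.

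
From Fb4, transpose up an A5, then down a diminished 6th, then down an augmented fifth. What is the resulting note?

A3

An augmented fifth up from Fb4 is C5.
C5 down a diminished sixth → E#4 (7 semitones).
E#4 down an augmented fifth → A3 (8 semitones).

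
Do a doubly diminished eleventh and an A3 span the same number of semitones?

No

15 semitones (doubly diminished eleventh) vs 5 semitones (augmented third): not equal.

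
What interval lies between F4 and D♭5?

minor sixth

F to D spans six letter names (F-G-A-B-C-D): a sixth.
At 8 semitones, F4→Db5 falls one short of a major sixth: minor.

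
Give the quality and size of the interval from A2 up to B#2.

A2

A to B spans two letter names (A-B): a second.
The major second is 2 semitones; here we have 3, one semitone wider: augmented.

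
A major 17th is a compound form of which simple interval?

M3

Subtracting seven from the interval number removes an octave: 17 − 14 = 3.
So a major seventeenth is 2 octaves plus a major third. The quality is unchanged.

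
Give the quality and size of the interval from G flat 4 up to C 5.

G to C spans four letter names (G-A-B-C) — that makes it a fourth of some quality.
A perfect fourth would be 5 semitones; Gb4 to C5 is 6, one semitone wider, so the interval is augmented.

A4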